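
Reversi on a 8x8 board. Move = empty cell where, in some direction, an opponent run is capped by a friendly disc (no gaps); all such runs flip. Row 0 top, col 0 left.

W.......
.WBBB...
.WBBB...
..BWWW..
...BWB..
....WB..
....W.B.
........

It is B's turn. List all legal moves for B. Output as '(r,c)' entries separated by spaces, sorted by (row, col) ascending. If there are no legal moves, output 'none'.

Answer: (1,0) (2,0) (2,5) (3,0) (3,6) (4,2) (4,6) (5,3) (6,3) (6,5) (7,3) (7,4)

Derivation:
(0,1): no bracket -> illegal
(0,2): no bracket -> illegal
(1,0): flips 2 -> legal
(2,0): flips 1 -> legal
(2,5): flips 2 -> legal
(2,6): no bracket -> illegal
(3,0): flips 1 -> legal
(3,1): no bracket -> illegal
(3,6): flips 3 -> legal
(4,2): flips 1 -> legal
(4,6): flips 1 -> legal
(5,3): flips 1 -> legal
(6,3): flips 1 -> legal
(6,5): flips 1 -> legal
(7,3): flips 1 -> legal
(7,4): flips 4 -> legal
(7,5): no bracket -> illegal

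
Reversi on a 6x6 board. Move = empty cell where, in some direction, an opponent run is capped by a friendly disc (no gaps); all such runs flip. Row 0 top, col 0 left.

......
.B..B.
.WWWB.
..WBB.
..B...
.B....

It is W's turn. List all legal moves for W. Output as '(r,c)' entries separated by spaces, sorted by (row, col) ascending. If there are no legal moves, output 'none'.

Answer: (0,0) (0,1) (0,5) (2,5) (3,5) (4,3) (4,4) (4,5) (5,2)

Derivation:
(0,0): flips 1 -> legal
(0,1): flips 1 -> legal
(0,2): no bracket -> illegal
(0,3): no bracket -> illegal
(0,4): no bracket -> illegal
(0,5): flips 1 -> legal
(1,0): no bracket -> illegal
(1,2): no bracket -> illegal
(1,3): no bracket -> illegal
(1,5): no bracket -> illegal
(2,0): no bracket -> illegal
(2,5): flips 1 -> legal
(3,1): no bracket -> illegal
(3,5): flips 2 -> legal
(4,0): no bracket -> illegal
(4,1): no bracket -> illegal
(4,3): flips 1 -> legal
(4,4): flips 1 -> legal
(4,5): flips 1 -> legal
(5,0): no bracket -> illegal
(5,2): flips 1 -> legal
(5,3): no bracket -> illegal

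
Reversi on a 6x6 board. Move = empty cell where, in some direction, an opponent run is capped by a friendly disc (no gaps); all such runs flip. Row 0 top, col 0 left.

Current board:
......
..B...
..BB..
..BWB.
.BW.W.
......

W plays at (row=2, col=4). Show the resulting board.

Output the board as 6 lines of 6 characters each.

Place W at (2,4); scan 8 dirs for brackets.
Dir NW: first cell '.' (not opp) -> no flip
Dir N: first cell '.' (not opp) -> no flip
Dir NE: first cell '.' (not opp) -> no flip
Dir W: opp run (2,3) (2,2), next='.' -> no flip
Dir E: first cell '.' (not opp) -> no flip
Dir SW: first cell 'W' (not opp) -> no flip
Dir S: opp run (3,4) capped by W -> flip
Dir SE: first cell '.' (not opp) -> no flip
All flips: (3,4)

Answer: ......
..B...
..BBW.
..BWW.
.BW.W.
......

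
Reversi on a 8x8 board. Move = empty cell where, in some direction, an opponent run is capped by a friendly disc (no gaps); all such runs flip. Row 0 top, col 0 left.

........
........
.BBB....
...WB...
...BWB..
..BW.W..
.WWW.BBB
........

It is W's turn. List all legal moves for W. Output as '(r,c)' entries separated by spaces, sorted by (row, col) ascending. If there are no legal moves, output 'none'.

(1,0): no bracket -> illegal
(1,1): flips 1 -> legal
(1,2): no bracket -> illegal
(1,3): flips 1 -> legal
(1,4): no bracket -> illegal
(2,0): no bracket -> illegal
(2,4): flips 1 -> legal
(2,5): flips 3 -> legal
(3,0): no bracket -> illegal
(3,1): no bracket -> illegal
(3,2): no bracket -> illegal
(3,5): flips 2 -> legal
(3,6): no bracket -> illegal
(4,1): flips 1 -> legal
(4,2): flips 2 -> legal
(4,6): flips 1 -> legal
(5,1): flips 1 -> legal
(5,4): no bracket -> illegal
(5,6): no bracket -> illegal
(5,7): no bracket -> illegal
(6,4): no bracket -> illegal
(7,4): no bracket -> illegal
(7,5): flips 1 -> legal
(7,6): no bracket -> illegal
(7,7): flips 1 -> legal

Answer: (1,1) (1,3) (2,4) (2,5) (3,5) (4,1) (4,2) (4,6) (5,1) (7,5) (7,7)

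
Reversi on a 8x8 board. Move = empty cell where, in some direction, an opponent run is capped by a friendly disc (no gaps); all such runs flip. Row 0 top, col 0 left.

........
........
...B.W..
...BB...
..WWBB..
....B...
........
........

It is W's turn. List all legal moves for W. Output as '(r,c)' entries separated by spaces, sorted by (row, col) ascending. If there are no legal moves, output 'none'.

(1,2): no bracket -> illegal
(1,3): flips 2 -> legal
(1,4): no bracket -> illegal
(2,2): no bracket -> illegal
(2,4): flips 1 -> legal
(3,2): no bracket -> illegal
(3,5): no bracket -> illegal
(3,6): no bracket -> illegal
(4,6): flips 2 -> legal
(5,3): no bracket -> illegal
(5,5): no bracket -> illegal
(5,6): no bracket -> illegal
(6,3): no bracket -> illegal
(6,4): no bracket -> illegal
(6,5): flips 1 -> legal

Answer: (1,3) (2,4) (4,6) (6,5)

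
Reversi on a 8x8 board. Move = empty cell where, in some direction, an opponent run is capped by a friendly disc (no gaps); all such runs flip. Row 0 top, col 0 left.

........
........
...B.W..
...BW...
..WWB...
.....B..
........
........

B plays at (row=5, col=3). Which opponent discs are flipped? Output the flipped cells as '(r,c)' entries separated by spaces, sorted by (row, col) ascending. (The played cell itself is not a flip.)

Answer: (4,3)

Derivation:
Dir NW: opp run (4,2), next='.' -> no flip
Dir N: opp run (4,3) capped by B -> flip
Dir NE: first cell 'B' (not opp) -> no flip
Dir W: first cell '.' (not opp) -> no flip
Dir E: first cell '.' (not opp) -> no flip
Dir SW: first cell '.' (not opp) -> no flip
Dir S: first cell '.' (not opp) -> no flip
Dir SE: first cell '.' (not opp) -> no flip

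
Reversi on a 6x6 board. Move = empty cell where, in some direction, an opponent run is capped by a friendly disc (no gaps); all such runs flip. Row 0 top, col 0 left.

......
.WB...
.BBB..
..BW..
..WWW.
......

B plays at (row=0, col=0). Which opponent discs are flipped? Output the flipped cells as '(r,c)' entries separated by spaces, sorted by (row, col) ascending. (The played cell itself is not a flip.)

Answer: (1,1)

Derivation:
Dir NW: edge -> no flip
Dir N: edge -> no flip
Dir NE: edge -> no flip
Dir W: edge -> no flip
Dir E: first cell '.' (not opp) -> no flip
Dir SW: edge -> no flip
Dir S: first cell '.' (not opp) -> no flip
Dir SE: opp run (1,1) capped by B -> flip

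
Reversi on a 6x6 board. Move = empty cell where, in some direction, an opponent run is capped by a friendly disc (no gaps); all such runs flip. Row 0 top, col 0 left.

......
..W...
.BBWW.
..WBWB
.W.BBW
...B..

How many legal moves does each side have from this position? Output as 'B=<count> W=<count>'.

Answer: B=9 W=7

Derivation:
-- B to move --
(0,1): no bracket -> illegal
(0,2): flips 1 -> legal
(0,3): flips 1 -> legal
(1,1): no bracket -> illegal
(1,3): flips 2 -> legal
(1,4): flips 2 -> legal
(1,5): flips 1 -> legal
(2,5): flips 3 -> legal
(3,0): no bracket -> illegal
(3,1): flips 1 -> legal
(4,0): no bracket -> illegal
(4,2): flips 1 -> legal
(5,0): no bracket -> illegal
(5,1): no bracket -> illegal
(5,2): no bracket -> illegal
(5,4): no bracket -> illegal
(5,5): flips 1 -> legal
B mobility = 9
-- W to move --
(1,0): flips 1 -> legal
(1,1): no bracket -> illegal
(1,3): no bracket -> illegal
(2,0): flips 2 -> legal
(2,5): flips 1 -> legal
(3,0): flips 1 -> legal
(3,1): no bracket -> illegal
(4,2): flips 3 -> legal
(5,2): flips 1 -> legal
(5,4): flips 2 -> legal
(5,5): no bracket -> illegal
W mobility = 7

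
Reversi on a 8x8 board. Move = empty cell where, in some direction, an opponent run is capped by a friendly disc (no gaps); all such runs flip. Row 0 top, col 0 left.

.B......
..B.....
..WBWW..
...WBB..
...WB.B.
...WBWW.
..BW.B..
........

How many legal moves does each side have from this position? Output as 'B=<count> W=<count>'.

Answer: B=17 W=13

Derivation:
-- B to move --
(1,1): flips 2 -> legal
(1,3): flips 1 -> legal
(1,4): flips 1 -> legal
(1,5): flips 1 -> legal
(1,6): flips 1 -> legal
(2,1): flips 1 -> legal
(2,6): flips 2 -> legal
(3,1): no bracket -> illegal
(3,2): flips 3 -> legal
(3,6): no bracket -> illegal
(4,2): flips 1 -> legal
(4,5): flips 1 -> legal
(4,7): flips 1 -> legal
(5,2): flips 2 -> legal
(5,7): flips 2 -> legal
(6,4): flips 2 -> legal
(6,6): flips 2 -> legal
(6,7): no bracket -> illegal
(7,2): flips 1 -> legal
(7,3): flips 4 -> legal
(7,4): no bracket -> illegal
B mobility = 17
-- W to move --
(0,0): no bracket -> illegal
(0,2): flips 1 -> legal
(0,3): no bracket -> illegal
(1,0): no bracket -> illegal
(1,1): no bracket -> illegal
(1,3): flips 1 -> legal
(1,4): no bracket -> illegal
(2,1): no bracket -> illegal
(2,6): flips 2 -> legal
(3,2): no bracket -> illegal
(3,6): flips 3 -> legal
(3,7): flips 1 -> legal
(4,5): flips 3 -> legal
(4,7): no bracket -> illegal
(5,1): no bracket -> illegal
(5,2): no bracket -> illegal
(5,7): flips 2 -> legal
(6,1): flips 1 -> legal
(6,4): flips 3 -> legal
(6,6): no bracket -> illegal
(7,1): flips 1 -> legal
(7,2): no bracket -> illegal
(7,3): no bracket -> illegal
(7,4): flips 1 -> legal
(7,5): flips 1 -> legal
(7,6): flips 2 -> legal
W mobility = 13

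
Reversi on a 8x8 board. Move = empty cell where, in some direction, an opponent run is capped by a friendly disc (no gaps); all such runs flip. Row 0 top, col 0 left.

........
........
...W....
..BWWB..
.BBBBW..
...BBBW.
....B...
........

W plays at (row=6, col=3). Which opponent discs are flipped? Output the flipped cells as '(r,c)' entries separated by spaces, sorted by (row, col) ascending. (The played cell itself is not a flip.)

Dir NW: first cell '.' (not opp) -> no flip
Dir N: opp run (5,3) (4,3) capped by W -> flip
Dir NE: opp run (5,4) capped by W -> flip
Dir W: first cell '.' (not opp) -> no flip
Dir E: opp run (6,4), next='.' -> no flip
Dir SW: first cell '.' (not opp) -> no flip
Dir S: first cell '.' (not opp) -> no flip
Dir SE: first cell '.' (not opp) -> no flip

Answer: (4,3) (5,3) (5,4)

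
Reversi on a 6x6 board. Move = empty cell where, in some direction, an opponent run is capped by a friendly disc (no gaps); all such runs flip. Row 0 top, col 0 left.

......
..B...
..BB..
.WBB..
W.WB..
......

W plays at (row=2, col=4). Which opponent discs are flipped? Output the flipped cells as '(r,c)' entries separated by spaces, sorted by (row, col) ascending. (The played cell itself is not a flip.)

Dir NW: first cell '.' (not opp) -> no flip
Dir N: first cell '.' (not opp) -> no flip
Dir NE: first cell '.' (not opp) -> no flip
Dir W: opp run (2,3) (2,2), next='.' -> no flip
Dir E: first cell '.' (not opp) -> no flip
Dir SW: opp run (3,3) capped by W -> flip
Dir S: first cell '.' (not opp) -> no flip
Dir SE: first cell '.' (not opp) -> no flip

Answer: (3,3)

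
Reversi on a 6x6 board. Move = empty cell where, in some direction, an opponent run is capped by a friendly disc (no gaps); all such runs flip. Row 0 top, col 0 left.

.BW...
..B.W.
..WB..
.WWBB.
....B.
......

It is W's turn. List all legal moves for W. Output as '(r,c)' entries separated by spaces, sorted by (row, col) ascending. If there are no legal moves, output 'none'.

Answer: (0,0) (2,4) (3,5) (5,5)

Derivation:
(0,0): flips 1 -> legal
(0,3): no bracket -> illegal
(1,0): no bracket -> illegal
(1,1): no bracket -> illegal
(1,3): no bracket -> illegal
(2,1): no bracket -> illegal
(2,4): flips 1 -> legal
(2,5): no bracket -> illegal
(3,5): flips 2 -> legal
(4,2): no bracket -> illegal
(4,3): no bracket -> illegal
(4,5): no bracket -> illegal
(5,3): no bracket -> illegal
(5,4): no bracket -> illegal
(5,5): flips 2 -> legal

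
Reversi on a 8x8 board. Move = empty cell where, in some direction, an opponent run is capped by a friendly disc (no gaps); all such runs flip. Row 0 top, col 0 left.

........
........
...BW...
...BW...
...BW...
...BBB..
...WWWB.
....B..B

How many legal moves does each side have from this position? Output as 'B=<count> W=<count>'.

Answer: B=12 W=10

Derivation:
-- B to move --
(1,3): no bracket -> illegal
(1,4): flips 3 -> legal
(1,5): flips 1 -> legal
(2,5): flips 2 -> legal
(3,5): flips 2 -> legal
(4,5): flips 2 -> legal
(5,2): flips 1 -> legal
(5,6): flips 1 -> legal
(6,2): flips 3 -> legal
(7,2): flips 1 -> legal
(7,3): flips 2 -> legal
(7,5): flips 2 -> legal
(7,6): flips 1 -> legal
B mobility = 12
-- W to move --
(1,2): flips 1 -> legal
(1,3): flips 4 -> legal
(1,4): no bracket -> illegal
(2,2): flips 2 -> legal
(3,2): flips 3 -> legal
(4,2): flips 3 -> legal
(4,5): flips 2 -> legal
(4,6): flips 1 -> legal
(5,2): flips 1 -> legal
(5,6): no bracket -> illegal
(5,7): no bracket -> illegal
(6,2): flips 1 -> legal
(6,7): flips 1 -> legal
(7,3): no bracket -> illegal
(7,5): no bracket -> illegal
(7,6): no bracket -> illegal
W mobility = 10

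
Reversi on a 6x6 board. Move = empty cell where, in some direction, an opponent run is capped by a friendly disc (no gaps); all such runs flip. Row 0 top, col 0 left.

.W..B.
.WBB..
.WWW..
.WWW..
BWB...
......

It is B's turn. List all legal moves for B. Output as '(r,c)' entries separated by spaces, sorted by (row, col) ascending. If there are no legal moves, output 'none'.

(0,0): no bracket -> illegal
(0,2): no bracket -> illegal
(1,0): flips 1 -> legal
(1,4): no bracket -> illegal
(2,0): flips 1 -> legal
(2,4): flips 1 -> legal
(3,0): flips 1 -> legal
(3,4): flips 1 -> legal
(4,3): flips 2 -> legal
(4,4): no bracket -> illegal
(5,0): no bracket -> illegal
(5,1): no bracket -> illegal
(5,2): no bracket -> illegal

Answer: (1,0) (2,0) (2,4) (3,0) (3,4) (4,3)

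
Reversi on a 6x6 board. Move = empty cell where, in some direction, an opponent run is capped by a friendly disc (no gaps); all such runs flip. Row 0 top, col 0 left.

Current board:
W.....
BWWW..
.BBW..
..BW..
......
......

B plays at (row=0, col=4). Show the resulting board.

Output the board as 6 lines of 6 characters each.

Place B at (0,4); scan 8 dirs for brackets.
Dir NW: edge -> no flip
Dir N: edge -> no flip
Dir NE: edge -> no flip
Dir W: first cell '.' (not opp) -> no flip
Dir E: first cell '.' (not opp) -> no flip
Dir SW: opp run (1,3) capped by B -> flip
Dir S: first cell '.' (not opp) -> no flip
Dir SE: first cell '.' (not opp) -> no flip
All flips: (1,3)

Answer: W...B.
BWWB..
.BBW..
..BW..
......
......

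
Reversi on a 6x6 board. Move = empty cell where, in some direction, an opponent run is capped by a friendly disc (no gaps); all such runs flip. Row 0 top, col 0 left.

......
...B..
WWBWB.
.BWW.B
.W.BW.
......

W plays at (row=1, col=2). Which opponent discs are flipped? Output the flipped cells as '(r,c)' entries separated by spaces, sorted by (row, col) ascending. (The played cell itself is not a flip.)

Answer: (2,2)

Derivation:
Dir NW: first cell '.' (not opp) -> no flip
Dir N: first cell '.' (not opp) -> no flip
Dir NE: first cell '.' (not opp) -> no flip
Dir W: first cell '.' (not opp) -> no flip
Dir E: opp run (1,3), next='.' -> no flip
Dir SW: first cell 'W' (not opp) -> no flip
Dir S: opp run (2,2) capped by W -> flip
Dir SE: first cell 'W' (not opp) -> no flip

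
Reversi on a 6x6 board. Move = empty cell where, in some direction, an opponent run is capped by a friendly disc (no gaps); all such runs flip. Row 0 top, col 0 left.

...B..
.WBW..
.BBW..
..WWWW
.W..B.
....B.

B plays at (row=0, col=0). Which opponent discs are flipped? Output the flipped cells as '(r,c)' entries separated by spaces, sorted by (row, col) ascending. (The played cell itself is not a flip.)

Answer: (1,1)

Derivation:
Dir NW: edge -> no flip
Dir N: edge -> no flip
Dir NE: edge -> no flip
Dir W: edge -> no flip
Dir E: first cell '.' (not opp) -> no flip
Dir SW: edge -> no flip
Dir S: first cell '.' (not opp) -> no flip
Dir SE: opp run (1,1) capped by B -> flip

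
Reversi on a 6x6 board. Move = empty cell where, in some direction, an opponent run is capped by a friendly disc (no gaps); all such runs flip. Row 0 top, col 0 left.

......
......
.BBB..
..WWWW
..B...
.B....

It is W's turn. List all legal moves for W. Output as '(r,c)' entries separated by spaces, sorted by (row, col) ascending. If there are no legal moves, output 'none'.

(1,0): flips 1 -> legal
(1,1): flips 1 -> legal
(1,2): flips 2 -> legal
(1,3): flips 1 -> legal
(1,4): flips 1 -> legal
(2,0): no bracket -> illegal
(2,4): no bracket -> illegal
(3,0): no bracket -> illegal
(3,1): no bracket -> illegal
(4,0): no bracket -> illegal
(4,1): no bracket -> illegal
(4,3): no bracket -> illegal
(5,0): no bracket -> illegal
(5,2): flips 1 -> legal
(5,3): no bracket -> illegal

Answer: (1,0) (1,1) (1,2) (1,3) (1,4) (5,2)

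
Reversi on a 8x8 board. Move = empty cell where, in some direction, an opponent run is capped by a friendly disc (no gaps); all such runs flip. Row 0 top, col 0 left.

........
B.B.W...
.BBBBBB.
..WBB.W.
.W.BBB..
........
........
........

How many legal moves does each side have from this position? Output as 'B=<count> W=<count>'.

-- B to move --
(0,3): flips 1 -> legal
(0,4): flips 1 -> legal
(0,5): flips 1 -> legal
(1,3): no bracket -> illegal
(1,5): no bracket -> illegal
(2,7): flips 1 -> legal
(3,0): no bracket -> illegal
(3,1): flips 1 -> legal
(3,5): no bracket -> illegal
(3,7): no bracket -> illegal
(4,0): no bracket -> illegal
(4,2): flips 1 -> legal
(4,6): flips 1 -> legal
(4,7): flips 1 -> legal
(5,0): flips 2 -> legal
(5,1): no bracket -> illegal
(5,2): no bracket -> illegal
B mobility = 9
-- W to move --
(0,0): no bracket -> illegal
(0,1): no bracket -> illegal
(0,2): flips 2 -> legal
(0,3): no bracket -> illegal
(1,1): no bracket -> illegal
(1,3): no bracket -> illegal
(1,5): no bracket -> illegal
(1,6): flips 1 -> legal
(1,7): no bracket -> illegal
(2,0): no bracket -> illegal
(2,7): no bracket -> illegal
(3,0): no bracket -> illegal
(3,1): no bracket -> illegal
(3,5): flips 2 -> legal
(3,7): no bracket -> illegal
(4,2): no bracket -> illegal
(4,6): no bracket -> illegal
(5,2): no bracket -> illegal
(5,3): no bracket -> illegal
(5,4): flips 5 -> legal
(5,5): no bracket -> illegal
(5,6): no bracket -> illegal
W mobility = 4

Answer: B=9 W=4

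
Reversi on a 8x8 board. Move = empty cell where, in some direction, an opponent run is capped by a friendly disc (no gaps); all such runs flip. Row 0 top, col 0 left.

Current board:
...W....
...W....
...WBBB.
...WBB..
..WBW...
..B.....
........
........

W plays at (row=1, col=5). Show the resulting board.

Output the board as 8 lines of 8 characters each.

Place W at (1,5); scan 8 dirs for brackets.
Dir NW: first cell '.' (not opp) -> no flip
Dir N: first cell '.' (not opp) -> no flip
Dir NE: first cell '.' (not opp) -> no flip
Dir W: first cell '.' (not opp) -> no flip
Dir E: first cell '.' (not opp) -> no flip
Dir SW: opp run (2,4) capped by W -> flip
Dir S: opp run (2,5) (3,5), next='.' -> no flip
Dir SE: opp run (2,6), next='.' -> no flip
All flips: (2,4)

Answer: ...W....
...W.W..
...WWBB.
...WBB..
..WBW...
..B.....
........
........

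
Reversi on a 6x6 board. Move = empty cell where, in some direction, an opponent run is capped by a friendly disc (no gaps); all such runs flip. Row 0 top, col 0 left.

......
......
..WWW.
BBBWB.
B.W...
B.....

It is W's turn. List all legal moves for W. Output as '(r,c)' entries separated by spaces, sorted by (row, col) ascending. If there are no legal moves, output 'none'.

(2,0): flips 1 -> legal
(2,1): no bracket -> illegal
(2,5): no bracket -> illegal
(3,5): flips 1 -> legal
(4,1): flips 1 -> legal
(4,3): no bracket -> illegal
(4,4): flips 1 -> legal
(4,5): flips 1 -> legal
(5,1): no bracket -> illegal

Answer: (2,0) (3,5) (4,1) (4,4) (4,5)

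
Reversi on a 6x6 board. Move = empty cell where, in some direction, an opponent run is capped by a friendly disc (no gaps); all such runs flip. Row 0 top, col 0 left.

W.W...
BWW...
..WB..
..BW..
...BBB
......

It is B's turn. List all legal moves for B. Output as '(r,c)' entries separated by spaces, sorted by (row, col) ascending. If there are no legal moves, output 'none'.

(0,1): flips 1 -> legal
(0,3): no bracket -> illegal
(1,3): flips 2 -> legal
(2,0): no bracket -> illegal
(2,1): flips 1 -> legal
(2,4): no bracket -> illegal
(3,1): no bracket -> illegal
(3,4): flips 1 -> legal
(4,2): no bracket -> illegal

Answer: (0,1) (1,3) (2,1) (3,4)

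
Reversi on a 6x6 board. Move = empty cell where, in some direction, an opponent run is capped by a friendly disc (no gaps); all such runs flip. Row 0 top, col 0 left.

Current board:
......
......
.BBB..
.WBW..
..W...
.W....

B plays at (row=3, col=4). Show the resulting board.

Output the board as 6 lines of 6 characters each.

Answer: ......
......
.BBB..
.WBBB.
..W...
.W....

Derivation:
Place B at (3,4); scan 8 dirs for brackets.
Dir NW: first cell 'B' (not opp) -> no flip
Dir N: first cell '.' (not opp) -> no flip
Dir NE: first cell '.' (not opp) -> no flip
Dir W: opp run (3,3) capped by B -> flip
Dir E: first cell '.' (not opp) -> no flip
Dir SW: first cell '.' (not opp) -> no flip
Dir S: first cell '.' (not opp) -> no flip
Dir SE: first cell '.' (not opp) -> no flip
All flips: (3,3)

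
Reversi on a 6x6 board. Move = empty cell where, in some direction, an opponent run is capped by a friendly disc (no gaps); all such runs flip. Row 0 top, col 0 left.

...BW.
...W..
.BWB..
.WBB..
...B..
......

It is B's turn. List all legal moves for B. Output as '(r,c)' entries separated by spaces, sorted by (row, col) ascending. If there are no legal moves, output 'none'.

Answer: (0,5) (1,1) (1,2) (3,0) (4,1)

Derivation:
(0,2): no bracket -> illegal
(0,5): flips 1 -> legal
(1,1): flips 1 -> legal
(1,2): flips 1 -> legal
(1,4): no bracket -> illegal
(1,5): no bracket -> illegal
(2,0): no bracket -> illegal
(2,4): no bracket -> illegal
(3,0): flips 1 -> legal
(4,0): no bracket -> illegal
(4,1): flips 1 -> legal
(4,2): no bracket -> illegal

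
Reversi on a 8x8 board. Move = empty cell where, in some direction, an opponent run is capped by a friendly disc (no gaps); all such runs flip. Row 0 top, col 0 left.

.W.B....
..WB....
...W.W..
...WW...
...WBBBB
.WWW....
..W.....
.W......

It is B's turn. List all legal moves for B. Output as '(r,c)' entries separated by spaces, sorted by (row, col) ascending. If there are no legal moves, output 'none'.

Answer: (1,1) (2,1) (2,2) (2,4) (4,2) (6,3)

Derivation:
(0,0): no bracket -> illegal
(0,2): no bracket -> illegal
(1,0): no bracket -> illegal
(1,1): flips 1 -> legal
(1,4): no bracket -> illegal
(1,5): no bracket -> illegal
(1,6): no bracket -> illegal
(2,1): flips 1 -> legal
(2,2): flips 1 -> legal
(2,4): flips 1 -> legal
(2,6): no bracket -> illegal
(3,2): no bracket -> illegal
(3,5): no bracket -> illegal
(3,6): no bracket -> illegal
(4,0): no bracket -> illegal
(4,1): no bracket -> illegal
(4,2): flips 1 -> legal
(5,0): no bracket -> illegal
(5,4): no bracket -> illegal
(6,0): no bracket -> illegal
(6,1): no bracket -> illegal
(6,3): flips 4 -> legal
(6,4): no bracket -> illegal
(7,0): no bracket -> illegal
(7,2): no bracket -> illegal
(7,3): no bracket -> illegal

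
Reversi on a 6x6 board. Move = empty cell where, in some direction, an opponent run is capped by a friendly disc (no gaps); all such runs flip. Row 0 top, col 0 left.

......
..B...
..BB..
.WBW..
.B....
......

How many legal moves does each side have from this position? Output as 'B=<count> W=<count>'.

Answer: B=6 W=3

Derivation:
-- B to move --
(2,0): no bracket -> illegal
(2,1): flips 1 -> legal
(2,4): no bracket -> illegal
(3,0): flips 1 -> legal
(3,4): flips 1 -> legal
(4,0): flips 1 -> legal
(4,2): no bracket -> illegal
(4,3): flips 1 -> legal
(4,4): flips 1 -> legal
B mobility = 6
-- W to move --
(0,1): no bracket -> illegal
(0,2): no bracket -> illegal
(0,3): no bracket -> illegal
(1,1): flips 1 -> legal
(1,3): flips 2 -> legal
(1,4): no bracket -> illegal
(2,1): no bracket -> illegal
(2,4): no bracket -> illegal
(3,0): no bracket -> illegal
(3,4): no bracket -> illegal
(4,0): no bracket -> illegal
(4,2): no bracket -> illegal
(4,3): no bracket -> illegal
(5,0): no bracket -> illegal
(5,1): flips 1 -> legal
(5,2): no bracket -> illegal
W mobility = 3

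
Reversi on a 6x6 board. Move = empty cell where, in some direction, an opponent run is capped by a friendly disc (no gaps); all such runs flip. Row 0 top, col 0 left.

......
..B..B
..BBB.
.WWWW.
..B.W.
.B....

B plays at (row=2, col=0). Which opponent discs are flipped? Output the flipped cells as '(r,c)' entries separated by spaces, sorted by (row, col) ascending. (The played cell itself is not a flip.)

Answer: (3,1)

Derivation:
Dir NW: edge -> no flip
Dir N: first cell '.' (not opp) -> no flip
Dir NE: first cell '.' (not opp) -> no flip
Dir W: edge -> no flip
Dir E: first cell '.' (not opp) -> no flip
Dir SW: edge -> no flip
Dir S: first cell '.' (not opp) -> no flip
Dir SE: opp run (3,1) capped by B -> flip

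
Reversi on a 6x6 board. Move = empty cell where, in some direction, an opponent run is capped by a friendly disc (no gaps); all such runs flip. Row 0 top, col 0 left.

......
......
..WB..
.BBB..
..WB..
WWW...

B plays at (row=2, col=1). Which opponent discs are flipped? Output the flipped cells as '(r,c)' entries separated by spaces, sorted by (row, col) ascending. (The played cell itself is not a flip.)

Answer: (2,2)

Derivation:
Dir NW: first cell '.' (not opp) -> no flip
Dir N: first cell '.' (not opp) -> no flip
Dir NE: first cell '.' (not opp) -> no flip
Dir W: first cell '.' (not opp) -> no flip
Dir E: opp run (2,2) capped by B -> flip
Dir SW: first cell '.' (not opp) -> no flip
Dir S: first cell 'B' (not opp) -> no flip
Dir SE: first cell 'B' (not opp) -> no flip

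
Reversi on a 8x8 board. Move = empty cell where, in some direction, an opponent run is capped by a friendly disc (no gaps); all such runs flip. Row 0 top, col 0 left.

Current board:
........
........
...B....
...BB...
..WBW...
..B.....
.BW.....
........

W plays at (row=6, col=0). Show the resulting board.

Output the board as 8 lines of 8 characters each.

Place W at (6,0); scan 8 dirs for brackets.
Dir NW: edge -> no flip
Dir N: first cell '.' (not opp) -> no flip
Dir NE: first cell '.' (not opp) -> no flip
Dir W: edge -> no flip
Dir E: opp run (6,1) capped by W -> flip
Dir SW: edge -> no flip
Dir S: first cell '.' (not opp) -> no flip
Dir SE: first cell '.' (not opp) -> no flip
All flips: (6,1)

Answer: ........
........
...B....
...BB...
..WBW...
..B.....
WWW.....
........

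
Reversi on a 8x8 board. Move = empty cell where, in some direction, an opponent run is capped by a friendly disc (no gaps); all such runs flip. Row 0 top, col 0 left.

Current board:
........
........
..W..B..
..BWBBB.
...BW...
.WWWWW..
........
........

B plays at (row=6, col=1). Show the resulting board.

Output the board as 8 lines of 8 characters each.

Answer: ........
........
..W..B..
..BWBBB.
...BW...
.WBWWW..
.B......
........

Derivation:
Place B at (6,1); scan 8 dirs for brackets.
Dir NW: first cell '.' (not opp) -> no flip
Dir N: opp run (5,1), next='.' -> no flip
Dir NE: opp run (5,2) capped by B -> flip
Dir W: first cell '.' (not opp) -> no flip
Dir E: first cell '.' (not opp) -> no flip
Dir SW: first cell '.' (not opp) -> no flip
Dir S: first cell '.' (not opp) -> no flip
Dir SE: first cell '.' (not opp) -> no flip
All flips: (5,2)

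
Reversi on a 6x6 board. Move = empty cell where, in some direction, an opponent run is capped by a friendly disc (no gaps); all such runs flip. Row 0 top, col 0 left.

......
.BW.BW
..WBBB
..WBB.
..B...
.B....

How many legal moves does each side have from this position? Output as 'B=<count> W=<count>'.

Answer: B=7 W=8

Derivation:
-- B to move --
(0,1): flips 1 -> legal
(0,2): flips 3 -> legal
(0,3): no bracket -> illegal
(0,4): no bracket -> illegal
(0,5): flips 1 -> legal
(1,3): flips 1 -> legal
(2,1): flips 1 -> legal
(3,1): flips 1 -> legal
(4,1): flips 1 -> legal
(4,3): no bracket -> illegal
B mobility = 7
-- W to move --
(0,0): flips 1 -> legal
(0,1): no bracket -> illegal
(0,2): no bracket -> illegal
(0,3): no bracket -> illegal
(0,4): no bracket -> illegal
(0,5): flips 2 -> legal
(1,0): flips 1 -> legal
(1,3): flips 1 -> legal
(2,0): no bracket -> illegal
(2,1): no bracket -> illegal
(3,1): no bracket -> illegal
(3,5): flips 3 -> legal
(4,0): no bracket -> illegal
(4,1): no bracket -> illegal
(4,3): no bracket -> illegal
(4,4): flips 1 -> legal
(4,5): flips 2 -> legal
(5,0): no bracket -> illegal
(5,2): flips 1 -> legal
(5,3): no bracket -> illegal
W mobility = 8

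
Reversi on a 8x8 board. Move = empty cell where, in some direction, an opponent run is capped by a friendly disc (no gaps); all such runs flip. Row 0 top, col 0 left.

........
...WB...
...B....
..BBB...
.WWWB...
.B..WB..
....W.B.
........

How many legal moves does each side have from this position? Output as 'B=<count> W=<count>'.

-- B to move --
(0,2): no bracket -> illegal
(0,3): flips 1 -> legal
(0,4): no bracket -> illegal
(1,2): flips 1 -> legal
(2,2): no bracket -> illegal
(2,4): no bracket -> illegal
(3,0): no bracket -> illegal
(3,1): flips 1 -> legal
(4,0): flips 3 -> legal
(4,5): no bracket -> illegal
(5,0): flips 1 -> legal
(5,2): flips 2 -> legal
(5,3): flips 2 -> legal
(6,3): no bracket -> illegal
(6,5): flips 2 -> legal
(7,3): flips 1 -> legal
(7,4): flips 2 -> legal
(7,5): no bracket -> illegal
B mobility = 10
-- W to move --
(0,3): no bracket -> illegal
(0,4): no bracket -> illegal
(0,5): flips 3 -> legal
(1,2): no bracket -> illegal
(1,5): flips 1 -> legal
(2,1): flips 1 -> legal
(2,2): flips 1 -> legal
(2,4): flips 3 -> legal
(2,5): flips 1 -> legal
(3,1): no bracket -> illegal
(3,5): no bracket -> illegal
(4,0): no bracket -> illegal
(4,5): flips 1 -> legal
(4,6): flips 1 -> legal
(5,0): no bracket -> illegal
(5,2): no bracket -> illegal
(5,3): no bracket -> illegal
(5,6): flips 1 -> legal
(5,7): no bracket -> illegal
(6,0): flips 1 -> legal
(6,1): flips 1 -> legal
(6,2): no bracket -> illegal
(6,5): no bracket -> illegal
(6,7): no bracket -> illegal
(7,5): no bracket -> illegal
(7,6): no bracket -> illegal
(7,7): no bracket -> illegal
W mobility = 11

Answer: B=10 W=11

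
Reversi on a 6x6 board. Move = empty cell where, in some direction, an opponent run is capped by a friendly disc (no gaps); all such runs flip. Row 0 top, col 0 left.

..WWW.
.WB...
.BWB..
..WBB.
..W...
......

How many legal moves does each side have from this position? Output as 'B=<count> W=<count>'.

-- B to move --
(0,0): flips 2 -> legal
(0,1): flips 1 -> legal
(0,5): no bracket -> illegal
(1,0): flips 1 -> legal
(1,3): no bracket -> illegal
(1,4): no bracket -> illegal
(1,5): no bracket -> illegal
(2,0): no bracket -> illegal
(3,1): flips 1 -> legal
(4,1): flips 1 -> legal
(4,3): flips 1 -> legal
(5,1): flips 1 -> legal
(5,2): flips 3 -> legal
(5,3): no bracket -> illegal
B mobility = 8
-- W to move --
(0,1): no bracket -> illegal
(1,0): flips 1 -> legal
(1,3): flips 1 -> legal
(1,4): flips 1 -> legal
(2,0): flips 1 -> legal
(2,4): flips 2 -> legal
(2,5): no bracket -> illegal
(3,0): flips 2 -> legal
(3,1): flips 1 -> legal
(3,5): flips 2 -> legal
(4,3): no bracket -> illegal
(4,4): flips 1 -> legal
(4,5): no bracket -> illegal
W mobility = 9

Answer: B=8 W=9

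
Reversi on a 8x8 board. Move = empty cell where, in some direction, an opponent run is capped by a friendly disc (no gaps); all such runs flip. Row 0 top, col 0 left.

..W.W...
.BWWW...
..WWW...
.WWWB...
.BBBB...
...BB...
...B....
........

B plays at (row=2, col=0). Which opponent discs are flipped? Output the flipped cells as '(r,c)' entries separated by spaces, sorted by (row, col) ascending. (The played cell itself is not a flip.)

Answer: (3,1)

Derivation:
Dir NW: edge -> no flip
Dir N: first cell '.' (not opp) -> no flip
Dir NE: first cell 'B' (not opp) -> no flip
Dir W: edge -> no flip
Dir E: first cell '.' (not opp) -> no flip
Dir SW: edge -> no flip
Dir S: first cell '.' (not opp) -> no flip
Dir SE: opp run (3,1) capped by B -> flip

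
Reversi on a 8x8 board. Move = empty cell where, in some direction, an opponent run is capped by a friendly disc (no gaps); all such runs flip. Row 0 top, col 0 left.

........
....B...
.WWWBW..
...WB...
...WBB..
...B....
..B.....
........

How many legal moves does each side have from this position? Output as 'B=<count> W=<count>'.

-- B to move --
(1,0): no bracket -> illegal
(1,1): flips 2 -> legal
(1,2): flips 1 -> legal
(1,3): flips 3 -> legal
(1,5): no bracket -> illegal
(1,6): flips 1 -> legal
(2,0): flips 3 -> legal
(2,6): flips 1 -> legal
(3,0): no bracket -> illegal
(3,1): no bracket -> illegal
(3,2): flips 2 -> legal
(3,5): no bracket -> illegal
(3,6): flips 1 -> legal
(4,2): flips 2 -> legal
(5,2): flips 1 -> legal
(5,4): no bracket -> illegal
B mobility = 10
-- W to move --
(0,3): flips 1 -> legal
(0,4): no bracket -> illegal
(0,5): flips 1 -> legal
(1,3): no bracket -> illegal
(1,5): flips 1 -> legal
(3,5): flips 1 -> legal
(3,6): no bracket -> illegal
(4,2): no bracket -> illegal
(4,6): flips 2 -> legal
(5,1): no bracket -> illegal
(5,2): no bracket -> illegal
(5,4): no bracket -> illegal
(5,5): flips 1 -> legal
(5,6): flips 2 -> legal
(6,1): no bracket -> illegal
(6,3): flips 1 -> legal
(6,4): no bracket -> illegal
(7,1): no bracket -> illegal
(7,2): no bracket -> illegal
(7,3): no bracket -> illegal
W mobility = 8

Answer: B=10 W=8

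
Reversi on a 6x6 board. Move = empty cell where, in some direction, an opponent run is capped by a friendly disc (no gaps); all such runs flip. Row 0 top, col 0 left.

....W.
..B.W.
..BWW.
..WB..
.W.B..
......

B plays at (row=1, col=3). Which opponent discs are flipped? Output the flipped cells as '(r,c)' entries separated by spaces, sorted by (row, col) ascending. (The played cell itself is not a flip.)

Dir NW: first cell '.' (not opp) -> no flip
Dir N: first cell '.' (not opp) -> no flip
Dir NE: opp run (0,4), next=edge -> no flip
Dir W: first cell 'B' (not opp) -> no flip
Dir E: opp run (1,4), next='.' -> no flip
Dir SW: first cell 'B' (not opp) -> no flip
Dir S: opp run (2,3) capped by B -> flip
Dir SE: opp run (2,4), next='.' -> no flip

Answer: (2,3)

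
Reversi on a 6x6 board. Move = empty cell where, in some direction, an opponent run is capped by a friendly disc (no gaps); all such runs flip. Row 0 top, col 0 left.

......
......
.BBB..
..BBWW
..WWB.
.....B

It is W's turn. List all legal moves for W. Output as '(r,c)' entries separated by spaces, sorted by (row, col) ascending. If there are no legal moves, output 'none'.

(1,0): flips 2 -> legal
(1,1): no bracket -> illegal
(1,2): flips 3 -> legal
(1,3): flips 2 -> legal
(1,4): no bracket -> illegal
(2,0): no bracket -> illegal
(2,4): flips 1 -> legal
(3,0): no bracket -> illegal
(3,1): flips 2 -> legal
(4,1): no bracket -> illegal
(4,5): flips 1 -> legal
(5,3): flips 1 -> legal
(5,4): flips 1 -> legal

Answer: (1,0) (1,2) (1,3) (2,4) (3,1) (4,5) (5,3) (5,4)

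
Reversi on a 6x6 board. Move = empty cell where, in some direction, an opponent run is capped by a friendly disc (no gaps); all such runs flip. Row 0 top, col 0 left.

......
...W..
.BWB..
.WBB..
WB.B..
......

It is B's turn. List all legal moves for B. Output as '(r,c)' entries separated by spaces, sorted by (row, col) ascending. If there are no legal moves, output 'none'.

(0,2): no bracket -> illegal
(0,3): flips 1 -> legal
(0,4): no bracket -> illegal
(1,1): flips 1 -> legal
(1,2): flips 1 -> legal
(1,4): no bracket -> illegal
(2,0): no bracket -> illegal
(2,4): no bracket -> illegal
(3,0): flips 1 -> legal
(4,2): no bracket -> illegal
(5,0): no bracket -> illegal
(5,1): no bracket -> illegal

Answer: (0,3) (1,1) (1,2) (3,0)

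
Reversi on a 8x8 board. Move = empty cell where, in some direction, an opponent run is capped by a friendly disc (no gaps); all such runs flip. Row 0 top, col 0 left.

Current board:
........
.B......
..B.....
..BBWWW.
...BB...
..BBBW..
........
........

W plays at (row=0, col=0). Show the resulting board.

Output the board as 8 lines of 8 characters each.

Place W at (0,0); scan 8 dirs for brackets.
Dir NW: edge -> no flip
Dir N: edge -> no flip
Dir NE: edge -> no flip
Dir W: edge -> no flip
Dir E: first cell '.' (not opp) -> no flip
Dir SW: edge -> no flip
Dir S: first cell '.' (not opp) -> no flip
Dir SE: opp run (1,1) (2,2) (3,3) (4,4) capped by W -> flip
All flips: (1,1) (2,2) (3,3) (4,4)

Answer: W.......
.W......
..W.....
..BWWWW.
...BW...
..BBBW..
........
........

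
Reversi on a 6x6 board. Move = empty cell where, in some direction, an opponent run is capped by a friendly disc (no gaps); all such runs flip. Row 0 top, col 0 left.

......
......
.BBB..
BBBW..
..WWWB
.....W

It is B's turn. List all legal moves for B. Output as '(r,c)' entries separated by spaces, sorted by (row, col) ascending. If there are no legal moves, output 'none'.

Answer: (3,4) (4,1) (5,2) (5,3) (5,4)

Derivation:
(2,4): no bracket -> illegal
(3,4): flips 1 -> legal
(3,5): no bracket -> illegal
(4,1): flips 3 -> legal
(5,1): no bracket -> illegal
(5,2): flips 1 -> legal
(5,3): flips 3 -> legal
(5,4): flips 1 -> legal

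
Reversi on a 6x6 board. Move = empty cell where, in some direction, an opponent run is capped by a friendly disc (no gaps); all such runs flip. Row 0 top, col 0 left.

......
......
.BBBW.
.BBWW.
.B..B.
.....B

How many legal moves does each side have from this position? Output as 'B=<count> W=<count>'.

Answer: B=5 W=6

Derivation:
-- B to move --
(1,3): no bracket -> illegal
(1,4): flips 2 -> legal
(1,5): no bracket -> illegal
(2,5): flips 1 -> legal
(3,5): flips 2 -> legal
(4,2): no bracket -> illegal
(4,3): flips 1 -> legal
(4,5): flips 1 -> legal
B mobility = 5
-- W to move --
(1,0): no bracket -> illegal
(1,1): flips 1 -> legal
(1,2): flips 1 -> legal
(1,3): flips 1 -> legal
(1,4): no bracket -> illegal
(2,0): flips 3 -> legal
(3,0): flips 2 -> legal
(3,5): no bracket -> illegal
(4,0): no bracket -> illegal
(4,2): no bracket -> illegal
(4,3): no bracket -> illegal
(4,5): no bracket -> illegal
(5,0): no bracket -> illegal
(5,1): no bracket -> illegal
(5,2): no bracket -> illegal
(5,3): no bracket -> illegal
(5,4): flips 1 -> legal
W mobility = 6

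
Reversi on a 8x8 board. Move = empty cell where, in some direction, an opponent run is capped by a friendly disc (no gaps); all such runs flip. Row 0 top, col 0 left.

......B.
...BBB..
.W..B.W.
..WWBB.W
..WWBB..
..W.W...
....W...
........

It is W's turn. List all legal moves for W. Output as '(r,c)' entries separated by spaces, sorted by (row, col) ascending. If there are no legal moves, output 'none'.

(0,2): no bracket -> illegal
(0,3): no bracket -> illegal
(0,4): flips 5 -> legal
(0,5): no bracket -> illegal
(0,7): no bracket -> illegal
(1,2): no bracket -> illegal
(1,6): no bracket -> illegal
(1,7): no bracket -> illegal
(2,2): no bracket -> illegal
(2,3): no bracket -> illegal
(2,5): flips 1 -> legal
(3,6): flips 3 -> legal
(4,6): flips 2 -> legal
(5,3): flips 2 -> legal
(5,5): flips 1 -> legal
(5,6): no bracket -> illegal

Answer: (0,4) (2,5) (3,6) (4,6) (5,3) (5,5)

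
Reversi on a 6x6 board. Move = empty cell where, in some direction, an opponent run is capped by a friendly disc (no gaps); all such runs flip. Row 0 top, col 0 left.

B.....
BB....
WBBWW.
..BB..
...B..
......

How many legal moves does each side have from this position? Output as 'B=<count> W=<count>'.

-- B to move --
(1,2): no bracket -> illegal
(1,3): flips 1 -> legal
(1,4): flips 1 -> legal
(1,5): flips 1 -> legal
(2,5): flips 2 -> legal
(3,0): flips 1 -> legal
(3,1): no bracket -> illegal
(3,4): no bracket -> illegal
(3,5): no bracket -> illegal
B mobility = 5
-- W to move --
(0,1): no bracket -> illegal
(0,2): flips 1 -> legal
(1,2): no bracket -> illegal
(1,3): no bracket -> illegal
(3,0): no bracket -> illegal
(3,1): no bracket -> illegal
(3,4): no bracket -> illegal
(4,1): flips 1 -> legal
(4,2): flips 1 -> legal
(4,4): no bracket -> illegal
(5,2): no bracket -> illegal
(5,3): flips 2 -> legal
(5,4): no bracket -> illegal
W mobility = 4

Answer: B=5 W=4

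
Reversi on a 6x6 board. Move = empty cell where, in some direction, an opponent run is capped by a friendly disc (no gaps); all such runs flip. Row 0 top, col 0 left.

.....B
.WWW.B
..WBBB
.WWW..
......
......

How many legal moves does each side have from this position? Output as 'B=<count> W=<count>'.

-- B to move --
(0,0): no bracket -> illegal
(0,1): flips 1 -> legal
(0,2): flips 1 -> legal
(0,3): flips 1 -> legal
(0,4): no bracket -> illegal
(1,0): no bracket -> illegal
(1,4): no bracket -> illegal
(2,0): no bracket -> illegal
(2,1): flips 1 -> legal
(3,0): no bracket -> illegal
(3,4): no bracket -> illegal
(4,0): no bracket -> illegal
(4,1): flips 1 -> legal
(4,2): flips 1 -> legal
(4,3): flips 1 -> legal
(4,4): no bracket -> illegal
B mobility = 7
-- W to move --
(0,4): no bracket -> illegal
(1,4): flips 1 -> legal
(3,4): flips 1 -> legal
(3,5): flips 1 -> legal
W mobility = 3

Answer: B=7 W=3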